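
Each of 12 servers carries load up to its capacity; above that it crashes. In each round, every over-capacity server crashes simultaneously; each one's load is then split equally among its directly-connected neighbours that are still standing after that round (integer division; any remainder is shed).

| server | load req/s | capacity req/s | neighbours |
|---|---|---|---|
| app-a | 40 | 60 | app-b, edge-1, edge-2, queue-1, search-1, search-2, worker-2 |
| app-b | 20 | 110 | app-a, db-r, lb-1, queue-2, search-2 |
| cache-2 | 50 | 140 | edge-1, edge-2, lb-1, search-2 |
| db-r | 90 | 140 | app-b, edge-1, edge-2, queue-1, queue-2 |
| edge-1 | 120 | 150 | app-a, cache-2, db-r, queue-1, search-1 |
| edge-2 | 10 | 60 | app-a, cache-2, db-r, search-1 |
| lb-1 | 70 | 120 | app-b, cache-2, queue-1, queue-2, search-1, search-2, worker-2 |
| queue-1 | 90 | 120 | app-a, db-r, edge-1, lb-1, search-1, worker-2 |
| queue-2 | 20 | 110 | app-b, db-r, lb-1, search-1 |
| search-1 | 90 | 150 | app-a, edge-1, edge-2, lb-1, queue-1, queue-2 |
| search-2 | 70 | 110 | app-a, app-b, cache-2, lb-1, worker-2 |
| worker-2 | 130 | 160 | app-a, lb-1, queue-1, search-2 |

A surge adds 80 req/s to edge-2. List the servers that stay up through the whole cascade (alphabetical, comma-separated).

app-b, cache-2, db-r, edge-1, lb-1, queue-1, queue-2, search-1, search-2, worker-2

Round 1 — edge-2 at 90 > 60. edge-2 crashes.
  edge-2 sheds 90 req/s to app-a, cache-2, db-r, search-1: 22 each (2 lost).
    app-a: 40+22 = 62 > 60
    cache-2: 50+22 = 72 ≤ 140
    db-r: 90+22 = 112 ≤ 140
    search-1: 90+22 = 112 ≤ 150
Round 2 — app-a crashes.
  app-a sheds 62 req/s to app-b, edge-1, queue-1, search-1, search-2, worker-2: 10 each (2 lost).
    app-b: 20+10 = 30 ≤ 110
    edge-1: 120+10 = 130 ≤ 150
    queue-1: 90+10 = 100 ≤ 120
    search-1: 112+10 = 122 ≤ 150
    search-2: 70+10 = 80 ≤ 110
    worker-2: 130+10 = 140 ≤ 160
No further crashes.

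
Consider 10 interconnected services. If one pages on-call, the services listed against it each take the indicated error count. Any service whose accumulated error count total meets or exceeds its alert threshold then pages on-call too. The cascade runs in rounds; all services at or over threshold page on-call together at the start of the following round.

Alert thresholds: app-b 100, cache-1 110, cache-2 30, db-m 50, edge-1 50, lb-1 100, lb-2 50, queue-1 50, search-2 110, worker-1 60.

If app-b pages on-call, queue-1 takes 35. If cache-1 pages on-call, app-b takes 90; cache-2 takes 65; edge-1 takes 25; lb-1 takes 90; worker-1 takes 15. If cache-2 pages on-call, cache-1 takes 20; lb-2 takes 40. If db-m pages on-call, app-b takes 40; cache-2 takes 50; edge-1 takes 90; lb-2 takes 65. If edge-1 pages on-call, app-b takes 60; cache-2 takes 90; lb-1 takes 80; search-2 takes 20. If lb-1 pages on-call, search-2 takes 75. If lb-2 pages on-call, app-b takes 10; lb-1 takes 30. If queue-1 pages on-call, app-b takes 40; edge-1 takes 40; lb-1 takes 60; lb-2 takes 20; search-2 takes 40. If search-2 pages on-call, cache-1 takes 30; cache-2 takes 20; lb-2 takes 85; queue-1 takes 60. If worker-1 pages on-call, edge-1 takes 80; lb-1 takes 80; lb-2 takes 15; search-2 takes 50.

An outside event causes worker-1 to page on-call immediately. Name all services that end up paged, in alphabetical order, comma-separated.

Round 1 — worker-1 pages on-call (initial).
  edge-1: +80 → 80 ≥ 50
  lb-1: +80 → 80 < 100
  lb-2: +15 → 15 < 50
  search-2: +50 → 50 < 110
Round 2 — edge-1 pages on-call.
  app-b: +60 → 60 < 100
  cache-2: +90 → 90 ≥ 30
  lb-1: +80 → 160 ≥ 100
  search-2: +20 → 70 < 110
Round 3 — cache-2, lb-1 page on-call.
  cache-1: +20 → 20 < 110
  lb-2: +40 → 55 ≥ 50
  search-2: +75 → 145 ≥ 110
Round 4 — lb-2, search-2 page on-call.
  app-b: +10 → 70 < 100
  cache-1: +30 → 50 < 110
  queue-1: +60 → 60 ≥ 50
Round 5 — queue-1 pages on-call.
  app-b: +40 → 110 ≥ 100
Round 6 — app-b pages on-call.
No further pages.

app-b, cache-2, edge-1, lb-1, lb-2, queue-1, search-2, worker-1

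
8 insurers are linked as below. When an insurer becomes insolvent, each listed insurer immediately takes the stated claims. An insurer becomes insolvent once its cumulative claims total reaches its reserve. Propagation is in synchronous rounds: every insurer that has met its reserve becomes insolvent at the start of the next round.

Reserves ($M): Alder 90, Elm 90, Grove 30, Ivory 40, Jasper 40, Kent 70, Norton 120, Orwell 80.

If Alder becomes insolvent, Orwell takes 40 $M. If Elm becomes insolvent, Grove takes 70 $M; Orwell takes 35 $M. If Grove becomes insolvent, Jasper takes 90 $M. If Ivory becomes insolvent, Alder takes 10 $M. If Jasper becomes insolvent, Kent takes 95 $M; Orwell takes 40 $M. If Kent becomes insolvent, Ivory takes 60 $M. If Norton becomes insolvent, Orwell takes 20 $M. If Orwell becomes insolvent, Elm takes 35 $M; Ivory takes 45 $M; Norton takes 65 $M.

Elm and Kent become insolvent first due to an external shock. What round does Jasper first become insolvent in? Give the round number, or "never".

Round 1 — Elm, Kent become insolvent (initial).
  Grove: +70 → 70 ≥ 30
  Ivory: +60 → 60 ≥ 40
  Orwell: +35 → 35 < 80
Round 2 — Grove, Ivory become insolvent.
  Alder: +10 → 10 < 90
  Jasper: +90 → 90 ≥ 40
Round 3 — Jasper becomes insolvent.
  Orwell: +40 → 75 < 80
No further insolvencies.

3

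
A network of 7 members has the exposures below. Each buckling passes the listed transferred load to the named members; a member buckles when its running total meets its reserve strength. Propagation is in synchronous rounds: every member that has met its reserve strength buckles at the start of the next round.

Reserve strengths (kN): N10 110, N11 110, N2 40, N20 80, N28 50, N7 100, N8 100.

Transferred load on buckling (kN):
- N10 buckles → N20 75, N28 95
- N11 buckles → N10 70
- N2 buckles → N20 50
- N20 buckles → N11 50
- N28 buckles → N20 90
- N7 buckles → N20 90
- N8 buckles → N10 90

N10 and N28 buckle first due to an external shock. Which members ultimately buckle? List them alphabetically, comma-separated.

N10, N20, N28

Round 1 — N10, N28 buckle (initial).
  N20: +75+90 → 165 ≥ 80
Round 2 — N20 buckles.
  N11: +50 → 50 < 110
No further bucklings.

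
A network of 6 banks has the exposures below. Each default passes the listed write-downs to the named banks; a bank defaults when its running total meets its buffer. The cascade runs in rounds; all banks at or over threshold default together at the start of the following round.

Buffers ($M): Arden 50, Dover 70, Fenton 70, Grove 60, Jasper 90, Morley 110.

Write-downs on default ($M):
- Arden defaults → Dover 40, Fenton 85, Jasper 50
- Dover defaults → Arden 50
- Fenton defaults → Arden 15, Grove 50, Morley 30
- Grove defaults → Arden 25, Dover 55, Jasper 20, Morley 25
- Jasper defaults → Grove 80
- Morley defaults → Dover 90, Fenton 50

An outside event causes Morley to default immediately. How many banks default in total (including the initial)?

4

Round 1 — Morley defaults (initial).
  Dover: +90 → 90 ≥ 70
  Fenton: +50 → 50 < 70
Round 2 — Dover defaults.
  Arden: +50 → 50 ≥ 50
Round 3 — Arden defaults.
  Fenton: +85 → 135 ≥ 70
  Jasper: +50 → 50 < 90
Round 4 — Fenton defaults.
  Grove: +50 → 50 < 60
No further defaults.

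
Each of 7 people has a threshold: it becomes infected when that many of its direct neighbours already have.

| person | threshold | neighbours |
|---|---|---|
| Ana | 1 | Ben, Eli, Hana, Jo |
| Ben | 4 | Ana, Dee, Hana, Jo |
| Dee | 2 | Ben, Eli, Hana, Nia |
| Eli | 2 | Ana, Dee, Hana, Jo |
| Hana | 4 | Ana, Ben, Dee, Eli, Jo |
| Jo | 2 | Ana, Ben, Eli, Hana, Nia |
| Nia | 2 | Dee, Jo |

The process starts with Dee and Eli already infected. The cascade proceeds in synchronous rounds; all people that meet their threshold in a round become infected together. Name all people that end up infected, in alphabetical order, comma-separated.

Round 1 — Dee, Eli become infected (initial).
Round 2 — checking thresholds:
  Ana: 1 of 4 neighbours ≥ 1, becomes infected.
  Ben: 1 of 4 neighbours < 4, holds.
  Hana: 2 of 5 neighbours < 4, holds.
  Jo: 1 of 5 neighbours < 2, holds.
  Nia: 1 of 2 neighbours < 2, holds.
Round 3 — checking thresholds:
  Ben: 2 of 4 neighbours < 4, holds.
  Hana: 3 of 5 neighbours < 4, holds.
  Jo: 2 of 5 neighbours ≥ 2, becomes infected.
  Nia: 1 of 2 neighbours < 2, holds.
Round 4 — checking thresholds:
  Ben: 3 of 4 neighbours < 4, holds.
  Hana: 4 of 5 neighbours ≥ 4, becomes infected.
  Nia: 2 of 2 neighbours ≥ 2, becomes infected.
Round 5 — checking thresholds:
  Ben: 4 of 4 neighbours ≥ 4, becomes infected.
Round 6 — no new infections; cascade stops.

Ana, Ben, Dee, Eli, Hana, Jo, Nia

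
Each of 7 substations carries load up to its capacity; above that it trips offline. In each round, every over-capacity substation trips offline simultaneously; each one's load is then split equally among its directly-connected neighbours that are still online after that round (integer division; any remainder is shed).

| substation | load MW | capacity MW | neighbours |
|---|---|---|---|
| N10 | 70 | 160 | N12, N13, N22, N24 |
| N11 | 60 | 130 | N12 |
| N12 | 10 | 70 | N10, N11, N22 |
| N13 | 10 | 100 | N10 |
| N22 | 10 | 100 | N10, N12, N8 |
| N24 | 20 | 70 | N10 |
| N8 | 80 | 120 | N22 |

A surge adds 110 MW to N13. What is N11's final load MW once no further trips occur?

96

Round 1 — N13 at 120 > 100. N13 trips offline.
  N13 sheds 120 MW to N10: 120 each.
    N10: 70+120 = 190 > 160
Round 2 — N10 trips offline.
  N10 sheds 190 MW to N12, N22, N24: 63 each (1 lost).
    N12: 10+63 = 73 > 70
    N22: 10+63 = 73 ≤ 100
    N24: 20+63 = 83 > 70
Round 3 — N12, N24 trip offline.
  N12 sheds 73 MW to N11, N22: 36 each (1 lost).
    N11: 60+36 = 96 ≤ 130
    N22: 73+36 = 109 > 100
  N24 sheds 83 MW: no online neighbours, lost.
Round 4 — N22 trips offline.
  N22 sheds 109 MW to N8: 109 each.
    N8: 80+109 = 189 > 120
Round 5 — N8 trips offline.
  N8 sheds 189 MW: no online neighbours, lost.
No further trips.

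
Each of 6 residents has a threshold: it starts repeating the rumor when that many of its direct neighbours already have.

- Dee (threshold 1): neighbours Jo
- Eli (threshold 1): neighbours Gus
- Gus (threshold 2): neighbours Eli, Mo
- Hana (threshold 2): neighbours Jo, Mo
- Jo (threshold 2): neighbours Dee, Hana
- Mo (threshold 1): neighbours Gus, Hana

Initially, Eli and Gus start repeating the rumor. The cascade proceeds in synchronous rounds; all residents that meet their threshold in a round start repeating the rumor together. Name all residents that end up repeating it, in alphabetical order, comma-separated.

Round 1 — Eli, Gus start repeating the rumor (initial).
Round 2 — checking thresholds:
  Mo: 1 of 2 neighbours ≥ 1, starts repeating the rumor.
Round 3 — no new spreads; cascade stops.

Eli, Gus, Mo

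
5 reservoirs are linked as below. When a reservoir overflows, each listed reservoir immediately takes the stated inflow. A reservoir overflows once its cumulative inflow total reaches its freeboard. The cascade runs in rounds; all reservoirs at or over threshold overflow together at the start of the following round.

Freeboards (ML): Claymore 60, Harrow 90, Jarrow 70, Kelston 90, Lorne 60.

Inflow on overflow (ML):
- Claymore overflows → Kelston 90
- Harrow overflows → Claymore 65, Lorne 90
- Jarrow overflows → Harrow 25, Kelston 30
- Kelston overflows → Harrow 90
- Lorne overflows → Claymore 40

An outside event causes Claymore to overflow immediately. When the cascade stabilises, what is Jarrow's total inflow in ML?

0

Round 1 — Claymore overflows (initial).
  Kelston: +90 → 90 ≥ 90
Round 2 — Kelston overflows.
  Harrow: +90 → 90 ≥ 90
Round 3 — Harrow overflows.
  Lorne: +90 → 90 ≥ 60
Round 4 — Lorne overflows.
No further overflows.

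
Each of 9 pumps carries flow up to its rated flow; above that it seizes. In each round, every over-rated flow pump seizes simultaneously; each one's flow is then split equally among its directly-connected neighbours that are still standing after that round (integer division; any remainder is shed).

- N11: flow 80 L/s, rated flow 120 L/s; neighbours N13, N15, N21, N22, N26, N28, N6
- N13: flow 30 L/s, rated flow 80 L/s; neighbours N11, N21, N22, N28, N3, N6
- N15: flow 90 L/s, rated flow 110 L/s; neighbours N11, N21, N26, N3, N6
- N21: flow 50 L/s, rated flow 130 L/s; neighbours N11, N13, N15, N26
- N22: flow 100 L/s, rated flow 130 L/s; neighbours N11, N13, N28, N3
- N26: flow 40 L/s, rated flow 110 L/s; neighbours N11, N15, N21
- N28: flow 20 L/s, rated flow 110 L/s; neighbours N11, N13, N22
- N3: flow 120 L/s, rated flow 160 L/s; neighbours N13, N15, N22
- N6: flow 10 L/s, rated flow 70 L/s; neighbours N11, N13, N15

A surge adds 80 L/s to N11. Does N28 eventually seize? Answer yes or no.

Round 1 — N11 at 160 > 120. N11 seizes.
  N11 sheds 160 L/s to N13, N15, N21, N22, N26, N28, N6: 22 each (6 lost).
    N13: 30+22 = 52 ≤ 80
    N15: 90+22 = 112 > 110
    N21: 50+22 = 72 ≤ 130
    N22: 100+22 = 122 ≤ 130
    N26: 40+22 = 62 ≤ 110
    N28: 20+22 = 42 ≤ 110
    N6: 10+22 = 32 ≤ 70
Round 2 — N15 seizes.
  N15 sheds 112 L/s to N21, N26, N3, N6: 28 each.
    N21: 72+28 = 100 ≤ 130
    N26: 62+28 = 90 ≤ 110
    N3: 120+28 = 148 ≤ 160
    N6: 32+28 = 60 ≤ 70
No further seizures.

no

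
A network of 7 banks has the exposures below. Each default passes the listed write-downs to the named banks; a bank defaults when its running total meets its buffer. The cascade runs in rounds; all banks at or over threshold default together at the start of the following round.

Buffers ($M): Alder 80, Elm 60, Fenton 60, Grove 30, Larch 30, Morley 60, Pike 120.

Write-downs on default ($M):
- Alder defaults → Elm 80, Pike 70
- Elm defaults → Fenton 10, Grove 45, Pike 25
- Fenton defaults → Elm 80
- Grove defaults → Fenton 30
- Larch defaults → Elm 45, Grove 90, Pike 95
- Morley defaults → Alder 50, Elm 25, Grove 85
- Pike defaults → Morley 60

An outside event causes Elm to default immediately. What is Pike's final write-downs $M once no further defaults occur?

25

Round 1 — Elm defaults (initial).
  Fenton: +10 → 10 < 60
  Grove: +45 → 45 ≥ 30
  Pike: +25 → 25 < 120
Round 2 — Grove defaults.
  Fenton: +30 → 40 < 60
No further defaults.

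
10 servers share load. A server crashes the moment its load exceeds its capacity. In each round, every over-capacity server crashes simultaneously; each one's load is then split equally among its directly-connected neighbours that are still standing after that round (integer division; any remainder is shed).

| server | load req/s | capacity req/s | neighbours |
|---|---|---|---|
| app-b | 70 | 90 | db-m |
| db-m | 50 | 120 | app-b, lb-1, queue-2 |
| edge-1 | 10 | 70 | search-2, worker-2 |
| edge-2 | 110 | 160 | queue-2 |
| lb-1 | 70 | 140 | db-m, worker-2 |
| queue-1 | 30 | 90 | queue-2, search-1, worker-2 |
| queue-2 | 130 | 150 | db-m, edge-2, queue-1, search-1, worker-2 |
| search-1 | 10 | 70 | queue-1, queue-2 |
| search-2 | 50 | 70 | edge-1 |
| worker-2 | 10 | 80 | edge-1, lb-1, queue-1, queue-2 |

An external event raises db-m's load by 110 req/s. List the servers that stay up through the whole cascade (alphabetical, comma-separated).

edge-1, edge-2, lb-1, queue-1, search-1, search-2, worker-2

Round 1 — db-m at 160 > 120. db-m crashes.
  db-m sheds 160 req/s to app-b, lb-1, queue-2: 53 each (1 lost).
    app-b: 70+53 = 123 > 90
    lb-1: 70+53 = 123 ≤ 140
    queue-2: 130+53 = 183 > 150
Round 2 — app-b, queue-2 crash.
  app-b sheds 123 req/s: no online neighbours, lost.
  queue-2 sheds 183 req/s to edge-2, queue-1, search-1, worker-2: 45 each (3 lost).
    edge-2: 110+45 = 155 ≤ 160
    queue-1: 30+45 = 75 ≤ 90
    search-1: 10+45 = 55 ≤ 70
    worker-2: 10+45 = 55 ≤ 80
No further crashes.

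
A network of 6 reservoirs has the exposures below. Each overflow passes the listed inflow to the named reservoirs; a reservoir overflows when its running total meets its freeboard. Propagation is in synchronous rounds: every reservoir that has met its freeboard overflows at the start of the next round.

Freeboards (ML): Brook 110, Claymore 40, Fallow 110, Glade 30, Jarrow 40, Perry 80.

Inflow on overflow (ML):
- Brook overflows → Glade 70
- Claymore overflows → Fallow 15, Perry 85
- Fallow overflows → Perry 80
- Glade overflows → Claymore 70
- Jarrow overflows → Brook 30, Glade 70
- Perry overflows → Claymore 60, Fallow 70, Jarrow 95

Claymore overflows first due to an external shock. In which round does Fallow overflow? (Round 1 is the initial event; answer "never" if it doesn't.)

never

Round 1 — Claymore overflows (initial).
  Fallow: +15 → 15 < 110
  Perry: +85 → 85 ≥ 80
Round 2 — Perry overflows.
  Fallow: +70 → 85 < 110
  Jarrow: +95 → 95 ≥ 40
Round 3 — Jarrow overflows.
  Brook: +30 → 30 < 110
  Glade: +70 → 70 ≥ 30
Round 4 — Glade overflows.
No further overflows.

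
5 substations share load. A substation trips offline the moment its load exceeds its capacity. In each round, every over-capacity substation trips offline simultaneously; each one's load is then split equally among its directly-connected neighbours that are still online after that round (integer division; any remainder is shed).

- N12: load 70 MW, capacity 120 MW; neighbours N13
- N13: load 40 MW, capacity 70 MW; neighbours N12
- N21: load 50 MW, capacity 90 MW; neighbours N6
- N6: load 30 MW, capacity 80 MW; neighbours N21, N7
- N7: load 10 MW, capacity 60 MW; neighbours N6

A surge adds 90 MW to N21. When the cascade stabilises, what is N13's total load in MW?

Round 1 — N21 at 140 > 90. N21 trips offline.
  N21 sheds 140 MW to N6: 140 each.
    N6: 30+140 = 170 > 80
Round 2 — N6 trips offline.
  N6 sheds 170 MW to N7: 170 each.
    N7: 10+170 = 180 > 60
Round 3 — N7 trips offline.
  N7 sheds 180 MW: no online neighbours, lost.
No further trips.

40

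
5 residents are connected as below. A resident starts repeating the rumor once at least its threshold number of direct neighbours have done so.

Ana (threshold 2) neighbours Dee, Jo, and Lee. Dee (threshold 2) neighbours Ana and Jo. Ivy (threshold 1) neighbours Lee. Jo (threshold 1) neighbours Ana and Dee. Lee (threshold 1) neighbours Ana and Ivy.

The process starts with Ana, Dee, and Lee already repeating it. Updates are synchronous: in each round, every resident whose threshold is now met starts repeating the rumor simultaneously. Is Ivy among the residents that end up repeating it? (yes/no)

yes

Round 1 — Ana, Dee, Lee start repeating the rumor (initial).
Round 2 — checking thresholds:
  Ivy: 1 of 1 neighbours ≥ 1, starts repeating the rumor.
  Jo: 2 of 2 neighbours ≥ 1, starts repeating the rumor.
Round 3 — no new spreads; cascade stops.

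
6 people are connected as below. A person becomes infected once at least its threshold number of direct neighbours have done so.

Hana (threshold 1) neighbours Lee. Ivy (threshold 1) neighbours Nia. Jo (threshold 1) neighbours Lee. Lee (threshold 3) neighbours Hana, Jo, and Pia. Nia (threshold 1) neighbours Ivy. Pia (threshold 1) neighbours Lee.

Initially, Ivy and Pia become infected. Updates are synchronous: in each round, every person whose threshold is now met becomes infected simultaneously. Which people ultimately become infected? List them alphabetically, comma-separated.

Ivy, Nia, Pia

Round 1 — Ivy, Pia become infected (initial).
Round 2 — checking thresholds:
  Lee: 1 of 3 neighbours < 3, not yet.
  Nia: 1 of 1 neighbours ≥ 1, becomes infected.
Round 3 — no new infections; cascade stops.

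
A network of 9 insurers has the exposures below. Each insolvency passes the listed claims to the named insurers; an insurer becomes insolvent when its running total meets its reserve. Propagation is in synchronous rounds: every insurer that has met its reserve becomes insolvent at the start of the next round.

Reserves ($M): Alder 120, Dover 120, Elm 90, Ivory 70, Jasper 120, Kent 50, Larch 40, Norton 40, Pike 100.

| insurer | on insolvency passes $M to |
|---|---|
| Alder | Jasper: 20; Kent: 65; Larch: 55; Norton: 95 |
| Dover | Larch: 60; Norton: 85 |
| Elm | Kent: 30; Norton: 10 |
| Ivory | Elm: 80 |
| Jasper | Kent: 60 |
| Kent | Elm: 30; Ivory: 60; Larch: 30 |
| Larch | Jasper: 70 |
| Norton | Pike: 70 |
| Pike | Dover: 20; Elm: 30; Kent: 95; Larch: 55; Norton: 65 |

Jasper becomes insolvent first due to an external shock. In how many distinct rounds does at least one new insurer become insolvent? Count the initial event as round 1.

Round 1 — Jasper becomes insolvent (initial).
  Kent: +60 → 60 ≥ 50
Round 2 — Kent becomes insolvent.
  Elm: +30 → 30 < 90
  Ivory: +60 → 60 < 70
  Larch: +30 → 30 < 40
No further insolvencies.

2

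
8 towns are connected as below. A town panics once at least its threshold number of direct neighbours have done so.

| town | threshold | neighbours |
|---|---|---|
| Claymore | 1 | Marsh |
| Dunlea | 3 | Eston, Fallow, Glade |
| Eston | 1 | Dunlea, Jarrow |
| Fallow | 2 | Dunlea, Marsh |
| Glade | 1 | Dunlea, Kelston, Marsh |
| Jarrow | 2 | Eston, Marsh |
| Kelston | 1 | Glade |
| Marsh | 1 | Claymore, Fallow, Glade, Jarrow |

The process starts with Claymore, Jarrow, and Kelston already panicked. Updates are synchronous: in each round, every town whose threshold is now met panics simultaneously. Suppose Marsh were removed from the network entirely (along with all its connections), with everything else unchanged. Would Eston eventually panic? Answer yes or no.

With Marsh removed:
Round 1 — Claymore, Jarrow, Kelston panic (initial).
Round 2 — checking thresholds:
  Eston: 1 of 2 neighbours ≥ 1, panics.
  Glade: 1 of 2 neighbours ≥ 1, panics.
Round 3 — no new panics; cascade stops.

yes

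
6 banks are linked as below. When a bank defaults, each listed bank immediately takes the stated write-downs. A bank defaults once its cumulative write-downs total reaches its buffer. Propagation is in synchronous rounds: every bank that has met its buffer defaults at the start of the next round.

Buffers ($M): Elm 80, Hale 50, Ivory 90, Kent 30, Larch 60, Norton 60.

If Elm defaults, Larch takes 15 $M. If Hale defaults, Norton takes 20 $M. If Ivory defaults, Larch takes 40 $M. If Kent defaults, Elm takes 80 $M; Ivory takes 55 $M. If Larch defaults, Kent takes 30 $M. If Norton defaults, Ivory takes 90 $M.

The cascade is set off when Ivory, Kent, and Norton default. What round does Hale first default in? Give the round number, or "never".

never

Round 1 — Ivory, Kent, Norton default (initial).
  Elm: +80 → 80 ≥ 80
  Larch: +40 → 40 < 60
Round 2 — Elm defaults.
  Larch: +15 → 55 < 60
No further defaults.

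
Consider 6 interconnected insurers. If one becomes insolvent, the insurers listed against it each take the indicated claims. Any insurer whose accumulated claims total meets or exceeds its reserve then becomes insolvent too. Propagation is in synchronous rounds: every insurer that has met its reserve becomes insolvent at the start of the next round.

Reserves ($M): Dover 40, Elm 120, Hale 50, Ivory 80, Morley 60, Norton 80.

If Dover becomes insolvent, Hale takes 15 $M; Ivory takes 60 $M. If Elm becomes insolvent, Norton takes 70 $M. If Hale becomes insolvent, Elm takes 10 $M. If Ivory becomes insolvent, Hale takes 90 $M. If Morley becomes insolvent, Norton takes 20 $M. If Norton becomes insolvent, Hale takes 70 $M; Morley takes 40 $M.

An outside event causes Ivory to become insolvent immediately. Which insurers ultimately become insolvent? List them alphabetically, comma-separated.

Round 1 — Ivory becomes insolvent (initial).
  Hale: +90 → 90 ≥ 50
Round 2 — Hale becomes insolvent.
  Elm: +10 → 10 < 120
No further insolvencies.

Hale, Ivory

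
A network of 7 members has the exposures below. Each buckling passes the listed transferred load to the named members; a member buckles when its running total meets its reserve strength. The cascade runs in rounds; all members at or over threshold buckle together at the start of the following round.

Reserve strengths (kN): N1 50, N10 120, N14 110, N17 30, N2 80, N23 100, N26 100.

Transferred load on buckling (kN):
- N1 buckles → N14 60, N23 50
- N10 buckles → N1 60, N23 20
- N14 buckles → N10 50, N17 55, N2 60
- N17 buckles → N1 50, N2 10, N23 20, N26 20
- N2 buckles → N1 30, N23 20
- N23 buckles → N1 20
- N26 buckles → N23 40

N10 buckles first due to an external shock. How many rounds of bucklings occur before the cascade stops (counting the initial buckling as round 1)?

2

Round 1 — N10 buckles (initial).
  N1: +60 → 60 ≥ 50
  N23: +20 → 20 < 100
Round 2 — N1 buckles.
  N14: +60 → 60 < 110
  N23: +50 → 70 < 100
No further bucklings.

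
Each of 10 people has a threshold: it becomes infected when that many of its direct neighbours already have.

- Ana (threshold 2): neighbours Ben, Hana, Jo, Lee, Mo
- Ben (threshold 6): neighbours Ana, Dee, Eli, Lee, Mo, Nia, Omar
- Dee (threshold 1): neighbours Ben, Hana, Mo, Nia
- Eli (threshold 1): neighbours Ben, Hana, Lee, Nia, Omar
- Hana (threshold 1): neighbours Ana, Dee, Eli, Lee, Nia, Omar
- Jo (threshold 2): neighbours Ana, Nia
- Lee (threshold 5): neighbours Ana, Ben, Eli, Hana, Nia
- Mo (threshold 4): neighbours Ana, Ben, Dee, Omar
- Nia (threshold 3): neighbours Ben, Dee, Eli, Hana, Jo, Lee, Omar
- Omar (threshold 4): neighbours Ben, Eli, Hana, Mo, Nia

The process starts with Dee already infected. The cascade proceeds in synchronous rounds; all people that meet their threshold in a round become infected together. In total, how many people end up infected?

4

Round 1 — Dee becomes infected (initial).
Round 2 — checking thresholds:
  Ben: 1 of 7 neighbours < 6, below threshold.
  Hana: 1 of 6 neighbours ≥ 1, becomes infected.
  Mo: 1 of 4 neighbours < 4, below threshold.
  Nia: 1 of 7 neighbours < 3, below threshold.
Round 3 — checking thresholds:
  Ana: 1 of 5 neighbours < 2, below threshold.
  Ben: 1 of 7 neighbours < 6, below threshold.
  Eli: 1 of 5 neighbours ≥ 1, becomes infected.
  Lee: 1 of 5 neighbours < 5, below threshold.
  Mo: 1 of 4 neighbours < 4, below threshold.
  Nia: 2 of 7 neighbours < 3, below threshold.
  Omar: 1 of 5 neighbours < 4, below threshold.
Round 4 — checking thresholds:
  Ana: 1 of 5 neighbours < 2, below threshold.
  Ben: 2 of 7 neighbours < 6, below threshold.
  Lee: 2 of 5 neighbours < 5, below threshold.
  Mo: 1 of 4 neighbours < 4, below threshold.
  Nia: 3 of 7 neighbours ≥ 3, becomes infected.
  Omar: 2 of 5 neighbours < 4, below threshold.
Round 5 — no new infections; cascade stops.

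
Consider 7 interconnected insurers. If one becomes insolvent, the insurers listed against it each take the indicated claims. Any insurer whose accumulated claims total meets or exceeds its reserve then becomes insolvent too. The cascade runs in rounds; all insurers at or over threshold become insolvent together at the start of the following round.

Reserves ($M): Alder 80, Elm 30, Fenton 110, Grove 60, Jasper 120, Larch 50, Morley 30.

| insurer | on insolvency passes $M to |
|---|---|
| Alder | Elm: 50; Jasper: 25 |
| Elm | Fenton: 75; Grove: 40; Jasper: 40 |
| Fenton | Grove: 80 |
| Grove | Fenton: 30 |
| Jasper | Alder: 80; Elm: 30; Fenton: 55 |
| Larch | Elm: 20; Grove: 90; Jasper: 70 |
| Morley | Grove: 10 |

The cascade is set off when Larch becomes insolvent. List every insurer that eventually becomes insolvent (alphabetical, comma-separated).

Grove, Larch

Round 1 — Larch becomes insolvent (initial).
  Elm: +20 → 20 < 30
  Grove: +90 → 90 ≥ 60
  Jasper: +70 → 70 < 120
Round 2 — Grove becomes insolvent.
  Fenton: +30 → 30 < 110
No further insolvencies.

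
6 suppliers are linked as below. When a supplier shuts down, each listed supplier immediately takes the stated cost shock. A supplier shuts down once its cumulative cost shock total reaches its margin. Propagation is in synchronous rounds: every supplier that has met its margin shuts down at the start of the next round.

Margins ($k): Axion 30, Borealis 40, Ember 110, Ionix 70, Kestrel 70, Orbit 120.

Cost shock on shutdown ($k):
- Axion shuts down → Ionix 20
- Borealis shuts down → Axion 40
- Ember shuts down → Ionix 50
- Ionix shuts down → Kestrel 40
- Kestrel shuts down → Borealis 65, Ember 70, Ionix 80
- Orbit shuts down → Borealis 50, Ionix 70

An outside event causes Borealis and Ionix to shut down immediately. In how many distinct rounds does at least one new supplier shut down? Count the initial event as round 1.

Round 1 — Borealis, Ionix shut down (initial).
  Axion: +40 → 40 ≥ 30
  Kestrel: +40 → 40 < 70
Round 2 — Axion shuts down.
No further shutdowns.

2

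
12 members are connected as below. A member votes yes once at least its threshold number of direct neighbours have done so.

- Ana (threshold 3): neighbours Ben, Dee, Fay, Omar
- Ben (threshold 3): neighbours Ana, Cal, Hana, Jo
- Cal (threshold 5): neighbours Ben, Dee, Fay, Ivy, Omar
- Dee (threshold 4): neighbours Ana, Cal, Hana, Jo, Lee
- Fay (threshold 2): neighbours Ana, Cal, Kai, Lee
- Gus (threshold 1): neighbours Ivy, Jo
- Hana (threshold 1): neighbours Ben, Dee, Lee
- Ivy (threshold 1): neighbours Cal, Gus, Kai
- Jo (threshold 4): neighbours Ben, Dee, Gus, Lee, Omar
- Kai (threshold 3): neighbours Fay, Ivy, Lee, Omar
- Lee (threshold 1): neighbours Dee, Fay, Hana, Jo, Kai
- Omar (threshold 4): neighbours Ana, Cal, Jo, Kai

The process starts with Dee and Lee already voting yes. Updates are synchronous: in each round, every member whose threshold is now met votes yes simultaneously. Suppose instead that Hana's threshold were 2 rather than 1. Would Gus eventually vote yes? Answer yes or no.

With Hana's threshold at 2:
Round 1 — Dee, Lee vote yes (initial).
Round 2 — checking thresholds:
  Ana: 1 of 4 neighbours < 3, not yet.
  Cal: 1 of 5 neighbours < 5, not yet.
  Fay: 1 of 4 neighbours < 2, not yet.
  Hana: 2 of 3 neighbours ≥ 2, votes yes.
  Jo: 2 of 5 neighbours < 4, not yet.
  Kai: 1 of 4 neighbours < 3, not yet.
Round 3 — no new yes votes; cascade stops.

no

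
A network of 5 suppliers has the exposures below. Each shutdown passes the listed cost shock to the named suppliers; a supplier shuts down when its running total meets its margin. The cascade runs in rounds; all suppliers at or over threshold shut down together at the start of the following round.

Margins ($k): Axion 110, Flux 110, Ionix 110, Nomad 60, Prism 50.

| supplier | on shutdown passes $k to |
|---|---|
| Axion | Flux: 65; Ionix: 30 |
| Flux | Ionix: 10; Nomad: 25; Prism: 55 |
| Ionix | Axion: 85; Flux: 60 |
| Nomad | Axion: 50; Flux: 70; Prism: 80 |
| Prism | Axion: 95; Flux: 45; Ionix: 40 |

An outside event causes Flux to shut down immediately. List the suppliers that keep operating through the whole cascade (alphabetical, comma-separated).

Round 1 — Flux shuts down (initial).
  Ionix: +10 → 10 < 110
  Nomad: +25 → 25 < 60
  Prism: +55 → 55 ≥ 50
Round 2 — Prism shuts down.
  Axion: +95 → 95 < 110
  Ionix: +40 → 50 < 110
No further shutdowns.

Axion, Ionix, Nomad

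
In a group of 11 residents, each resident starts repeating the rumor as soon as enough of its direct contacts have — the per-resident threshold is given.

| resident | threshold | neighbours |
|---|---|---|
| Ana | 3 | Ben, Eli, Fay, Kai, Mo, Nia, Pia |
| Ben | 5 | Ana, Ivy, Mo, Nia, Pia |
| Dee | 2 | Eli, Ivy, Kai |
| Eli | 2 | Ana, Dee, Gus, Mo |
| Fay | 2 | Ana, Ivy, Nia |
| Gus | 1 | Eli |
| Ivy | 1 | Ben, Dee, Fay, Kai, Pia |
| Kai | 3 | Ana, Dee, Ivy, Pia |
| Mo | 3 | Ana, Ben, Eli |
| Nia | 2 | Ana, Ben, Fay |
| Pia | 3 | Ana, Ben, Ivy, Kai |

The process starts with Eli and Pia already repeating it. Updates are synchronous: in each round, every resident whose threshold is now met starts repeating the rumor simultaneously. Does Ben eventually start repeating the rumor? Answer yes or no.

Round 1 — Eli, Pia start repeating the rumor (initial).
Round 2 — checking thresholds:
  Ana: 2 of 7 neighbours < 3, holds.
  Ben: 1 of 5 neighbours < 5, holds.
  Dee: 1 of 3 neighbours < 2, holds.
  Gus: 1 of 1 neighbours ≥ 1, starts repeating the rumor.
  Ivy: 1 of 5 neighbours ≥ 1, starts repeating the rumor.
  Kai: 1 of 4 neighbours < 3, holds.
  Mo: 1 of 3 neighbours < 3, holds.
Round 3 — checking thresholds:
  Ana: 2 of 7 neighbours < 3, holds.
  Ben: 2 of 5 neighbours < 5, holds.
  Dee: 2 of 3 neighbours ≥ 2, starts repeating the rumor.
  Fay: 1 of 3 neighbours < 2, holds.
  Kai: 2 of 4 neighbours < 3, holds.
  Mo: 1 of 3 neighbours < 3, holds.
Round 4 — checking thresholds:
  Ana: 2 of 7 neighbours < 3, holds.
  Ben: 2 of 5 neighbours < 5, holds.
  Fay: 1 of 3 neighbours < 2, holds.
  Kai: 3 of 4 neighbours ≥ 3, starts repeating the rumor.
  Mo: 1 of 3 neighbours < 3, holds.
Round 5 — checking thresholds:
  Ana: 3 of 7 neighbours ≥ 3, starts repeating the rumor.
  Ben: 2 of 5 neighbours < 5, holds.
  Fay: 1 of 3 neighbours < 2, holds.
  Mo: 1 of 3 neighbours < 3, holds.
Round 6 — checking thresholds:
  Ben: 3 of 5 neighbours < 5, holds.
  Fay: 2 of 3 neighbours ≥ 2, starts repeating the rumor.
  Mo: 2 of 3 neighbours < 3, holds.
  Nia: 1 of 3 neighbours < 2, holds.
Round 7 — checking thresholds:
  Ben: 3 of 5 neighbours < 5, holds.
  Mo: 2 of 3 neighbours < 3, holds.
  Nia: 2 of 3 neighbours ≥ 2, starts repeating the rumor.
Round 8 — no new spreads; cascade stops.

no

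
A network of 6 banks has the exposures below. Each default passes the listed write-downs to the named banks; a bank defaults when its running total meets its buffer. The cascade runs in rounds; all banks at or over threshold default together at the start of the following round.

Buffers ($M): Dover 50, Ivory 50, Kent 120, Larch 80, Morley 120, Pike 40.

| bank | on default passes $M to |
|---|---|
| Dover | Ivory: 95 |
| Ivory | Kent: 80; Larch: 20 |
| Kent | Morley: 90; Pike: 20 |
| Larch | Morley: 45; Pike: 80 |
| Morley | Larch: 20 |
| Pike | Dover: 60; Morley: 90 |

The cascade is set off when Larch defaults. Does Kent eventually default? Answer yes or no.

Round 1 — Larch defaults (initial).
  Morley: +45 → 45 < 120
  Pike: +80 → 80 ≥ 40
Round 2 — Pike defaults.
  Dover: +60 → 60 ≥ 50
  Morley: +90 → 135 ≥ 120
Round 3 — Dover, Morley default.
  Ivory: +95 → 95 ≥ 50
Round 4 — Ivory defaults.
  Kent: +80 → 80 < 120
No further defaults.

no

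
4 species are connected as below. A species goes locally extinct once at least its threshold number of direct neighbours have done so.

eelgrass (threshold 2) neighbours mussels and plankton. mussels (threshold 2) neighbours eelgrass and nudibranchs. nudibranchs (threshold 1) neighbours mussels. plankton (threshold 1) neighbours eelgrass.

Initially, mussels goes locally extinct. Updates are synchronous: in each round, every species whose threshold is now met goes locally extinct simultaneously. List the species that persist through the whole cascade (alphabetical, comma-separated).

Round 1 — mussels goes locally extinct (initial).
Round 2 — checking thresholds:
  eelgrass: 1 of 2 neighbours < 2, below threshold.
  nudibranchs: 1 of 1 neighbours ≥ 1, goes locally extinct.
Round 3 — no new extinctions; cascade stops.

eelgrass, plankton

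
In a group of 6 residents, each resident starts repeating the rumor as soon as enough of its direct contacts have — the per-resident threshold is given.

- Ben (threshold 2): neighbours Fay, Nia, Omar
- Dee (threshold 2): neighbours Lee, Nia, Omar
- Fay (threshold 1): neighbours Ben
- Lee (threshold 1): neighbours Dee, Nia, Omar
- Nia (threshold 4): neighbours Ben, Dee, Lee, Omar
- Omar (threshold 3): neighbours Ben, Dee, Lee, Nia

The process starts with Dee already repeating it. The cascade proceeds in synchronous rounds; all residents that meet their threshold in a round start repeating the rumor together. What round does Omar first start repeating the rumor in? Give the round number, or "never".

Round 1 — Dee starts repeating the rumor (initial).
Round 2 — checking thresholds:
  Lee: 1 of 3 neighbours ≥ 1, starts repeating the rumor.
  Nia: 1 of 4 neighbours < 4, holds.
  Omar: 1 of 4 neighbours < 3, holds.
Round 3 — no new spreads; cascade stops.

never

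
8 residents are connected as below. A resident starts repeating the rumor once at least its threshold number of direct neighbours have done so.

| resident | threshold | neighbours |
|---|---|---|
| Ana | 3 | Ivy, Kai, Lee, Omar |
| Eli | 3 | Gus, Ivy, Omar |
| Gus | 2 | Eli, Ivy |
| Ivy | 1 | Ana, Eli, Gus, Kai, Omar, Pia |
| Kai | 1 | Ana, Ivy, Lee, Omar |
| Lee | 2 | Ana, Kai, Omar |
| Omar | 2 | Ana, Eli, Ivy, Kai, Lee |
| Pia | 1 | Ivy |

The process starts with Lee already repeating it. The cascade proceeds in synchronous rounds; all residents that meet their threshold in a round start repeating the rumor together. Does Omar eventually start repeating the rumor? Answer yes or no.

Round 1 — Lee starts repeating the rumor (initial).
Round 2 — checking thresholds:
  Ana: 1 of 4 neighbours < 3, holds.
  Kai: 1 of 4 neighbours ≥ 1, starts repeating the rumor.
  Omar: 1 of 5 neighbours < 2, holds.
Round 3 — checking thresholds:
  Ana: 2 of 4 neighbours < 3, holds.
  Ivy: 1 of 6 neighbours ≥ 1, starts repeating the rumor.
  Omar: 2 of 5 neighbours ≥ 2, starts repeating the rumor.
Round 4 — checking thresholds:
  Ana: 4 of 4 neighbours ≥ 3, starts repeating the rumor.
  Eli: 2 of 3 neighbours < 3, holds.
  Gus: 1 of 2 neighbours < 2, holds.
  Pia: 1 of 1 neighbours ≥ 1, starts repeating the rumor.
Round 5 — no new spreads; cascade stops.

yes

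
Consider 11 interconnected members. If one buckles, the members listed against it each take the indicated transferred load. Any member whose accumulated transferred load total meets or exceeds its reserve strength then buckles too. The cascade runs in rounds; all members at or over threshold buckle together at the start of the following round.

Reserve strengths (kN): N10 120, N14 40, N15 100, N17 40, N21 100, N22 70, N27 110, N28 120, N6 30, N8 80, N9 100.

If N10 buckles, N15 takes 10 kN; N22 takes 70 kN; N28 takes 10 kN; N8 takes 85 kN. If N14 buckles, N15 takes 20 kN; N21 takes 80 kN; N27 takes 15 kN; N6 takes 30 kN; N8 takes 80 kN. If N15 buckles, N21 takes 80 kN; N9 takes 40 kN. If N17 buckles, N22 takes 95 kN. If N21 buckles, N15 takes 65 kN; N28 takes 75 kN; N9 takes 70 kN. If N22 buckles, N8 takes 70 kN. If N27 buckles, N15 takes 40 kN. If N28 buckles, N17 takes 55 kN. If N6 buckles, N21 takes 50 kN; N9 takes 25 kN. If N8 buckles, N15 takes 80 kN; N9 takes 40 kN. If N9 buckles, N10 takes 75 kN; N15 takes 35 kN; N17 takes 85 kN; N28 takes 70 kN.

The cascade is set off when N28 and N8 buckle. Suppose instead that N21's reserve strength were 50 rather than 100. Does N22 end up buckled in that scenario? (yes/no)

With N21's reserve strength at 50:
Round 1 — N28, N8 buckle (initial).
  N15: +80 → 80 < 100
  N17: +55 → 55 ≥ 40
  N9: +40 → 40 < 100
Round 2 — N17 buckles.
  N22: +95 → 95 ≥ 70
Round 3 — N22 buckles.
No further bucklings.

yes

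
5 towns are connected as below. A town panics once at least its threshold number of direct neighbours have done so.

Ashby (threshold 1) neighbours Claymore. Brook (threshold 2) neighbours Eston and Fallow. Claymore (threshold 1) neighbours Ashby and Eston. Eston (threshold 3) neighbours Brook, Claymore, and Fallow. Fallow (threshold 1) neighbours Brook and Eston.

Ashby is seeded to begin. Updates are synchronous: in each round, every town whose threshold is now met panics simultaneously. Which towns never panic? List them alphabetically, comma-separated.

Brook, Eston, Fallow

Round 1 — Ashby panics (initial).
Round 2 — checking thresholds:
  Claymore: 1 of 2 neighbours ≥ 1, panics.
Round 3 — no new panics; cascade stops.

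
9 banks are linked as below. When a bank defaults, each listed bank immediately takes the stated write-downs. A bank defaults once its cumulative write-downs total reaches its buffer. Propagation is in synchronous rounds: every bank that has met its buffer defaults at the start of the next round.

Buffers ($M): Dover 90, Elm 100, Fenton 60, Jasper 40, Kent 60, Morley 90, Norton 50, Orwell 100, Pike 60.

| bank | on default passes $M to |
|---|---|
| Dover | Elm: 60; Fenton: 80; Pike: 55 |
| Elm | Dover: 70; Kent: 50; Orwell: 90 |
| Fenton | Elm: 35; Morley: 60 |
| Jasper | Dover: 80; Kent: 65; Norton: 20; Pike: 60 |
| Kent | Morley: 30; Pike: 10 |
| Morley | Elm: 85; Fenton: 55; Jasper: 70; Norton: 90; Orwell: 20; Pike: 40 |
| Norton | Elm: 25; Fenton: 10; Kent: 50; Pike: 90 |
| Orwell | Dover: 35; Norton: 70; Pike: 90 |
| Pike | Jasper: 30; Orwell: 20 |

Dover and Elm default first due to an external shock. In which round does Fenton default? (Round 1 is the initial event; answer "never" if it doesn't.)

Round 1 — Dover, Elm default (initial).
  Fenton: +80 → 80 ≥ 60
  Kent: +50 → 50 < 60
  Orwell: +90 → 90 < 100
  Pike: +55 → 55 < 60
Round 2 — Fenton defaults.
  Morley: +60 → 60 < 90
No further defaults.

2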